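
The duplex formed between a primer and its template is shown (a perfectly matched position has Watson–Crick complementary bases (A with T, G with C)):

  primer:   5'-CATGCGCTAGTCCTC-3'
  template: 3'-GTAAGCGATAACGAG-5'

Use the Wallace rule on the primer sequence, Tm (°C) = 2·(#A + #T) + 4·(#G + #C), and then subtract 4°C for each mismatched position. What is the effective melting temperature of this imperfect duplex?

Primer base counts: A=2, T=4, G=3, C=6 → A+T=6, G+C=9
Perfect-match Tm = 2(6) + 4(9) = 12 + 36 = 48°C
Mismatches (positions where the bases are not complementary): 3 (at positions 4, 10, 12)
Effective Tm = 48 − 3×4 = 48 − 12 = 36°C

36°C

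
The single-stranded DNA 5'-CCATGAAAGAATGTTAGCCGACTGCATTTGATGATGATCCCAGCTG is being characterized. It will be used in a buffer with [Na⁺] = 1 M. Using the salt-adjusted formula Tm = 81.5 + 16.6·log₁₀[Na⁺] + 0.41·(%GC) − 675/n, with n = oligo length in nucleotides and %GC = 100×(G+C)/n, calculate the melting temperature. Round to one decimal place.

85.5°C

Length n = 46. Scanning the sequence gives G=11, A=13, C=10, T=12.
G+C = 21, so %GC = 21/46 × 100 = 45.652%
Salt term: 16.6 × (0) = 0
GC term: 0.41 × 45.652 = 18.717; length term: −675/46 = −14.674
Tm = 81.5 + (0) + 18.717 − 14.674 = 85.543 → 85.5°C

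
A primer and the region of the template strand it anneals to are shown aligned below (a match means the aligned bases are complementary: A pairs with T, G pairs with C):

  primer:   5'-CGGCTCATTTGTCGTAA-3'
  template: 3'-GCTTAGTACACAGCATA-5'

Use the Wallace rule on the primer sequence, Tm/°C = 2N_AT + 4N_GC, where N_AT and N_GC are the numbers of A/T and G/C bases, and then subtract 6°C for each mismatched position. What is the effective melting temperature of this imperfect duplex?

26°C

Primer base counts: A=3, T=6, G=4, C=4 → A+T=9, G+C=8
Perfect-match Tm = 2(9) + 4(8) = 18 + 32 = 50°C
Mismatches (positions where the bases are not complementary): 4 (at positions 3, 4, 9, 17)
Effective Tm = 50 − 4×6 = 50 − 24 = 26°C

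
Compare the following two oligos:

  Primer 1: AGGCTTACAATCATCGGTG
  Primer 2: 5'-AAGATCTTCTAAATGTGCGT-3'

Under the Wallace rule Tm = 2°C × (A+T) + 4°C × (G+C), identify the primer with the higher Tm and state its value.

Primer 1: A+T=10, G+C=9 → Tm = 2(10)+4(9) = 56°C
Primer 2: A+T=13, G+C=7 → Tm = 2(13)+4(7) = 54°C
56°C vs 54°C → primer 1 is higher.

Primer 1, 56°C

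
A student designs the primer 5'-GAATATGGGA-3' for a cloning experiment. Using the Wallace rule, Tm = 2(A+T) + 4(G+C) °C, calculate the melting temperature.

Counting bases: C=0, A=4, G=4, T=2
A+T = 6, G+C = 4
Tm = 4·4 + 2·6 = 16 + 12 = 28°C

28°C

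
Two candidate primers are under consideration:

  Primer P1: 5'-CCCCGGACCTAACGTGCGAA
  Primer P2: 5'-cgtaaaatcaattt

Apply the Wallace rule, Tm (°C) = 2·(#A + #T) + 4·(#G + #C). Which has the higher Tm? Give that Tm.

Primer P1, 66°C

Primer P1: A+T=7, G+C=13 → Tm = 2(7)+4(13) = 66°C
Primer P2: A+T=11, G+C=3 → Tm = 2(11)+4(3) = 34°C
66°C vs 34°C → primer P1 is higher.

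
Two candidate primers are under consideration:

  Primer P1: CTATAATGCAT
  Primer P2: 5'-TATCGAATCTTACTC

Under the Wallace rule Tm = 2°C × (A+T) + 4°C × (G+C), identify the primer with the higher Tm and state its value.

Primer P2, 40°C

Primer P1: A+T=8, G+C=3 → Tm = 2(8)+4(3) = 28°C
Primer P2: A+T=10, G+C=5 → Tm = 2(10)+4(5) = 40°C
28°C vs 40°C → primer P2 is higher.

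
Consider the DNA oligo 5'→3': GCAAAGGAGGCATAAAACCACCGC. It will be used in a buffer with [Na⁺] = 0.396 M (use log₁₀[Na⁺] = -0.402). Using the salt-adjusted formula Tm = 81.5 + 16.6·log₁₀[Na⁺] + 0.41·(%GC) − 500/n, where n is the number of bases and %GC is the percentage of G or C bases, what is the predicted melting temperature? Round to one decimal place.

Length n = 24. C=7, G=6, T=1, A=10
G+C = 13, so %GC = 13/24 × 100 = 54.167%
Salt term: 16.6 × (-0.402) = -6.673
GC term: 0.41 × 54.167 = 22.208; length term: −500/24 = −20.833
Tm = 81.5 + (-6.673) + 22.208 − 20.833 = 76.202 → 76.2°C

76.2°C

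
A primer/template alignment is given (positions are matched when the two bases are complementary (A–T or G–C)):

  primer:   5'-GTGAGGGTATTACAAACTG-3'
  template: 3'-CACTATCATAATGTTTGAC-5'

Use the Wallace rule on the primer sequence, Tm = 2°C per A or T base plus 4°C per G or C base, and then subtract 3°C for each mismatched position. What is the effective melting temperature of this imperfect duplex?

48°C

Primer base counts: A=6, T=5, G=6, C=2 → A+T=11, G+C=8
Perfect-match Tm = 2(11) + 4(8) = 22 + 32 = 54°C
Mismatches (positions where the bases are not complementary): 2 (at positions 5, 6)
Effective Tm = 54 − 2×3 = 54 − 6 = 48°C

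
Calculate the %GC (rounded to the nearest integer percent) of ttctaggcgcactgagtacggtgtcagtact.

52%

Scanning the sequence gives C=7, G=9, T=9, A=6.
G+C = 9 + 7 = 16 out of 31 bases
%GC = 16/31 × 100 = 51.61% ≈ 52%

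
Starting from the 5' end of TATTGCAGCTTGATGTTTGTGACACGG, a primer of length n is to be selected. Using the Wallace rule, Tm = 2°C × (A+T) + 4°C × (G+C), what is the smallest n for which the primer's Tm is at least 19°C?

First 7 bases: TATTGCA → Tm = 18°C (< 19°C)
First 8 bases: TATTGCAG → Tm = 22°C (≥ 19°C)
Each additional base adds 2°C (A/T) or 4°C (G/C), so Tm is non-decreasing in n; n = 8 is the first length to reach 19°C.

n = 8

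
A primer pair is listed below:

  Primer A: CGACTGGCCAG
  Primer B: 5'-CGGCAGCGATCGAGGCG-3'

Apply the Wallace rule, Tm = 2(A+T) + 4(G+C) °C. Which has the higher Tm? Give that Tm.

Primer B, 60°C

Primer A: A+T=3, G+C=8 → Tm = 2(3)+4(8) = 38°C
Primer B: A+T=4, G+C=13 → Tm = 2(4)+4(13) = 60°C
38°C vs 60°C → primer B is higher.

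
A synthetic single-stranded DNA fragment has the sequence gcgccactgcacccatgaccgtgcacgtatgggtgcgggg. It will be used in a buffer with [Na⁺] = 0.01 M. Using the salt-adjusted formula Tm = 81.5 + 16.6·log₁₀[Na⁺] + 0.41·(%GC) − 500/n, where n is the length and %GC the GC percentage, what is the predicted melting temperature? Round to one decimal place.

64.5°C

Length n = 40. Scanning the sequence gives A=6, C=13, T=6, G=15.
G+C = 28, so %GC = 28/40 × 100 = 70%
Salt term: 16.6 × (-2) = -33.2
GC term: 0.41 × 70 = 28.7; length term: −500/40 = −12.5
Tm = 81.5 + (-33.2) + 28.7 − 12.5 = 64.5 → 64.5°C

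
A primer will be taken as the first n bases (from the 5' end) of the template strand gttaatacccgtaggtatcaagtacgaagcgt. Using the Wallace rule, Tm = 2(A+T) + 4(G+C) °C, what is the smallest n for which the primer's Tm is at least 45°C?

First 15 bases: GTTAATACCCGTAGG → Tm = 44°C (< 45°C)
First 16 bases: GTTAATACCCGTAGGT → Tm = 46°C (≥ 45°C)
Each additional base adds 2°C (A/T) or 4°C (G/C), so Tm is non-decreasing in n; n = 16 is the first length to reach 45°C.

n = 16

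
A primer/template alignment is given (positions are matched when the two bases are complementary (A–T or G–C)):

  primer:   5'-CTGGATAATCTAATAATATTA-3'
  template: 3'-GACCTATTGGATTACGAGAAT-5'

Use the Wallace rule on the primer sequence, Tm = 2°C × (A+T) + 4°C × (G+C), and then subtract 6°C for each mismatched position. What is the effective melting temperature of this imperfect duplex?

26°C

Primer base counts: A=9, T=8, G=2, C=2 → A+T=17, G+C=4
Perfect-match Tm = 2(17) + 4(4) = 34 + 16 = 50°C
Mismatches (positions where the bases are not complementary): 4 (at positions 9, 15, 16, 18)
Effective Tm = 50 − 4×6 = 50 − 24 = 26°C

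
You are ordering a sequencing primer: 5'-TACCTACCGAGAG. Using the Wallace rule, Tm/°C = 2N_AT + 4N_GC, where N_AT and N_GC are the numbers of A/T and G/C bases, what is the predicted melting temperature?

40°C

Counting bases: G=3, C=4, T=2, A=4
A+T = 6, G+C = 7
Tm = 2×6 + 4×7 = 40°C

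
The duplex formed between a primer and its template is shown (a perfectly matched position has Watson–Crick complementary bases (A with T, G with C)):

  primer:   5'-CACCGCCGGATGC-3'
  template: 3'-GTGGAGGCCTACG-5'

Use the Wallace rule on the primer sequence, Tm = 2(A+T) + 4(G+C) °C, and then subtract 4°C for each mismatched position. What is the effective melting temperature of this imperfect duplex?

Primer base counts: A=2, T=1, G=4, C=6 → A+T=3, G+C=10
Perfect-match Tm = 2(3) + 4(10) = 6 + 40 = 46°C
Mismatches (positions where the bases are not complementary): 1 (at position 5)
Effective Tm = 46 − 1×4 = 46 − 4 = 42°C

42°C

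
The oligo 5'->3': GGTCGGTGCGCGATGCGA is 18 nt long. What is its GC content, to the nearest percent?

72%

Base counts: C=4, G=9, A=2, T=3
G+C = 9 + 4 = 13 out of 18 bases
%GC = 13/18 × 100 = 72.22% ≈ 72%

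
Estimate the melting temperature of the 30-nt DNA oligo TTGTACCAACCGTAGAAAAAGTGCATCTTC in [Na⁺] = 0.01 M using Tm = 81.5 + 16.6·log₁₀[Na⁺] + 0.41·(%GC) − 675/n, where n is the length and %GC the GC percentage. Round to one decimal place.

Length n = 30. Base counts: T=8, A=10, C=7, G=5
G+C = 12, so %GC = 12/30 × 100 = 40%
Salt term: 16.6 × (-2) = -33.2
GC term: 0.41 × 40 = 16.4; length term: −675/30 = −22.5
Tm = 81.5 + (-33.2) + 16.4 − 22.5 = 42.2 → 42.2°C

42.2°C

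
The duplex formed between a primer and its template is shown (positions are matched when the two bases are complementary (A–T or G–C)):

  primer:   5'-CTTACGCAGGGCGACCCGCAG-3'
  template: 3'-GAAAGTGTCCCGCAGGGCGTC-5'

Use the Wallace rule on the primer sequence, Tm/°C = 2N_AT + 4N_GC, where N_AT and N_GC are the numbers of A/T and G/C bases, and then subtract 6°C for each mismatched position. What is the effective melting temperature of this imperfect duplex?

Primer base counts: A=4, T=2, G=7, C=8 → A+T=6, G+C=15
Perfect-match Tm = 2(6) + 4(15) = 12 + 60 = 72°C
Mismatches (positions where the bases are not complementary): 3 (at positions 4, 6, 14)
Effective Tm = 72 − 3×6 = 72 − 18 = 54°C

54°C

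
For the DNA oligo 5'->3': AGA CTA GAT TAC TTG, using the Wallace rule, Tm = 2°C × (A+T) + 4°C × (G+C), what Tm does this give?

G=3, A=5, C=2, T=5
So N_AT = 10 and N_GC = 5.
Tm = 4·5 + 2·10 = 20 + 20 = 40°C

40°C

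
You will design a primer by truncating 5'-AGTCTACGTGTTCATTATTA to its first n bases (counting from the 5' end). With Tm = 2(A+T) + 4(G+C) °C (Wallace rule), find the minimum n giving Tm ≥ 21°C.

n = 8

First 7 bases: AGTCTAC → Tm = 20°C (< 21°C)
First 8 bases: AGTCTACG → Tm = 24°C (≥ 21°C)
Since every base adds ≥2°C, Tm only increases with n, so the threshold is first crossed at n = 8.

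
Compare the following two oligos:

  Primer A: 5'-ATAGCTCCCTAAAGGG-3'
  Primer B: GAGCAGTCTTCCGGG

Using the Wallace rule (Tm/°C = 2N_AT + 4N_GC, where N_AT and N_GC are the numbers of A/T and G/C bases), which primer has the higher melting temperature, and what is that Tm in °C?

Primer A: A+T=8, G+C=8 → Tm = 2(8)+4(8) = 48°C
Primer B: A+T=5, G+C=10 → Tm = 2(5)+4(10) = 50°C
48°C vs 50°C → primer B is higher.

Primer B, 50°C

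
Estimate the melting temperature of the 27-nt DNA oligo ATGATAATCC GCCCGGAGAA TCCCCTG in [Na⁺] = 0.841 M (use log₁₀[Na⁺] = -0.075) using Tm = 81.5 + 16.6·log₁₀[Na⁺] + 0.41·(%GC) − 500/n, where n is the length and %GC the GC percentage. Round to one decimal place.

84.5°C

Length n = 27. Counting bases: C=9, G=6, A=7, T=5
G+C = 15, so %GC = 15/27 × 100 = 55.556%
Salt term: 16.6 × (-0.075) = -1.245
GC term: 0.41 × 55.556 = 22.778; length term: −500/27 = −18.519
Tm = 81.5 + (-1.245) + 22.778 − 18.519 = 84.514 → 84.5°C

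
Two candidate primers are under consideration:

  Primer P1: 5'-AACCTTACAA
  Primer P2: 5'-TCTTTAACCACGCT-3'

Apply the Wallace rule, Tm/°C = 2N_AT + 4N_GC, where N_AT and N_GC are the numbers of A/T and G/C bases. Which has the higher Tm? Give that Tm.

Primer P2, 40°C

Primer P1: A+T=7, G+C=3 → Tm = 2(7)+4(3) = 26°C
Primer P2: A+T=8, G+C=6 → Tm = 2(8)+4(6) = 40°C
26°C vs 40°C → primer P2 is higher.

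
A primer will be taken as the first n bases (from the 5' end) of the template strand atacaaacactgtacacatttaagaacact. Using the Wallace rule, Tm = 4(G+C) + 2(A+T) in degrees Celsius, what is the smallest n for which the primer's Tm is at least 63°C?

First 24 bases: ATACAAACACTGTACACATTTAAG → Tm = 62°C (< 63°C)
First 25 bases: ATACAAACACTGTACACATTTAAGA → Tm = 64°C (≥ 63°C)
Each additional base adds 2°C (A/T) or 4°C (G/C), so Tm is non-decreasing in n; n = 25 is the first length to reach 63°C.

n = 25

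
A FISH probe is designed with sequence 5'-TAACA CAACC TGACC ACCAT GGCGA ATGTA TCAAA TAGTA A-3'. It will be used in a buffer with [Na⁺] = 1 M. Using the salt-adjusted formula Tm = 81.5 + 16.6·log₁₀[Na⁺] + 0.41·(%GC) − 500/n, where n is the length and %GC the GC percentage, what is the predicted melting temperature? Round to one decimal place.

Length n = 41. Scanning the sequence gives G=6, A=17, T=8, C=10.
G+C = 16, so %GC = 16/41 × 100 = 39.024%
Salt term: 16.6 × (0) = 0
GC term: 0.41 × 39.024 = 16; length term: −500/41 = −12.195
Tm = 81.5 + (0) + 16 − 12.195 = 85.305 → 85.3°C

85.3°C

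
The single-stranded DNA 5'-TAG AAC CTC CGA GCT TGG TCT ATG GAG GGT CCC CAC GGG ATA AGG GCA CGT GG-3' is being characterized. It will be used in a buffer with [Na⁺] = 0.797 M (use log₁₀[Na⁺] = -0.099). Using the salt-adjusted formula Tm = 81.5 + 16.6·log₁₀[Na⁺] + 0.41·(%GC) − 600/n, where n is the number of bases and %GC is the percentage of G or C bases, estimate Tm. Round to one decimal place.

93.3°C

Length n = 53. C=13, G=19, T=10, A=11
G+C = 32, so %GC = 32/53 × 100 = 60.377%
Salt term: 16.6 × (-0.099) = -1.643
GC term: 0.41 × 60.377 = 24.755; length term: −600/53 = −11.321
Tm = 81.5 + (-1.643) + 24.755 − 11.321 = 93.291 → 93.3°C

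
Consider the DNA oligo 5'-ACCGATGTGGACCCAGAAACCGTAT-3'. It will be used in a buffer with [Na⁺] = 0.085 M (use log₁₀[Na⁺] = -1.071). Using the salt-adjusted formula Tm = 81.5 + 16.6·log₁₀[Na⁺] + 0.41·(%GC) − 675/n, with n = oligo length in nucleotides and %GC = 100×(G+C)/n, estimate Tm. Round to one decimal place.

Length n = 25. Base counts: T=4, A=8, G=6, C=7
G+C = 13, so %GC = 13/25 × 100 = 52%
Salt term: 16.6 × (-1.071) = -17.779
GC term: 0.41 × 52 = 21.32; length term: −675/25 = −27
Tm = 81.5 + (-17.779) + 21.32 − 27 = 58.041 → 58.0°C

58.0°C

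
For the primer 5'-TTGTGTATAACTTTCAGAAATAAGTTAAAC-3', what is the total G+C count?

7

Counting bases: C=3, A=12, T=11, G=4
Total G or C: 4 + 3 = 7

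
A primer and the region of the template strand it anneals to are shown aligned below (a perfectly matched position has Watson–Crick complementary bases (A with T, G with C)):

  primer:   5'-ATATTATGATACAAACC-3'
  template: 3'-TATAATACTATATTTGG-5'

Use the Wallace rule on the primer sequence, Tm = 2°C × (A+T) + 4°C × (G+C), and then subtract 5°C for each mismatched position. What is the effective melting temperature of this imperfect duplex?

Primer base counts: A=8, T=5, G=1, C=3 → A+T=13, G+C=4
Perfect-match Tm = 2(13) + 4(4) = 26 + 16 = 42°C
Mismatches (positions where the bases are not complementary): 1 (at position 12)
Effective Tm = 42 − 1×5 = 42 − 5 = 37°C

37°C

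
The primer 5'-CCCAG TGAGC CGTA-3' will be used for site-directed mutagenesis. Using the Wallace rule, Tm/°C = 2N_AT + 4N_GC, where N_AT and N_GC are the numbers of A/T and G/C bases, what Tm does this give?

Scanning the sequence gives T=2, A=3, C=5, G=4.
AT pairs contribute 5, GC pairs contribute 9.
Tm = 2×5 + 4×9 = 46°C

46°C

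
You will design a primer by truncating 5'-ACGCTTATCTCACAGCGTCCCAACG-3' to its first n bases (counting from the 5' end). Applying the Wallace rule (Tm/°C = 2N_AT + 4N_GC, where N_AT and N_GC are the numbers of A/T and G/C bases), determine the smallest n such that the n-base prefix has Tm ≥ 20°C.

First 6 bases: ACGCTT → Tm = 18°C (< 20°C)
First 7 bases: ACGCTTA → Tm = 20°C (≥ 20°C)
Since every base adds ≥2°C, Tm only increases with n, so the threshold is first crossed at n = 7.

n = 7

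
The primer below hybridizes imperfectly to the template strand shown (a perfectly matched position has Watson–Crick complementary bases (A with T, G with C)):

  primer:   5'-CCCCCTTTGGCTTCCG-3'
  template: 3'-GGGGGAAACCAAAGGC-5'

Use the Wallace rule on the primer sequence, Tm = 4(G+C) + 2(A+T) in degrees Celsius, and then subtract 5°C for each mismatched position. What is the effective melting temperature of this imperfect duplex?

Primer base counts: A=0, T=5, G=3, C=8 → A+T=5, G+C=11
Perfect-match Tm = 2(5) + 4(11) = 10 + 44 = 54°C
Mismatches (positions where the bases are not complementary): 1 (at position 11)
Effective Tm = 54 − 1×5 = 54 − 5 = 49°C

49°C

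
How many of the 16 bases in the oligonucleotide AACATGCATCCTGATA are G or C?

6

Base counts: T=4, A=6, G=2, C=4
G+C = 2 + 4 = 6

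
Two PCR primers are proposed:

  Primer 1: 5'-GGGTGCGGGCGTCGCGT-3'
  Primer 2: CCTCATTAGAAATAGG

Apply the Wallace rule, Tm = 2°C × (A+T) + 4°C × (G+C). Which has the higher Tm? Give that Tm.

Primer 1, 62°C

Primer 1: A+T=3, G+C=14 → Tm = 2(3)+4(14) = 62°C
Primer 2: A+T=10, G+C=6 → Tm = 2(10)+4(6) = 44°C
62°C vs 44°C → primer 1 is higher.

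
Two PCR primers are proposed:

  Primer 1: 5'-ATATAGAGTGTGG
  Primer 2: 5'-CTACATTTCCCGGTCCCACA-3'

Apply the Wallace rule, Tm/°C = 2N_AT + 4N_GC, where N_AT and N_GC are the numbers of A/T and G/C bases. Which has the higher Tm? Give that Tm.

Primer 1: A+T=8, G+C=5 → Tm = 2(8)+4(5) = 36°C
Primer 2: A+T=9, G+C=11 → Tm = 2(9)+4(11) = 62°C
36°C vs 62°C → primer 2 is higher.

Primer 2, 62°C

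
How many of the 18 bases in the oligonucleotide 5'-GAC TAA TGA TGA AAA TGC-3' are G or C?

6

G=4, A=8, C=2, T=4
Total G or C: 4 + 2 = 6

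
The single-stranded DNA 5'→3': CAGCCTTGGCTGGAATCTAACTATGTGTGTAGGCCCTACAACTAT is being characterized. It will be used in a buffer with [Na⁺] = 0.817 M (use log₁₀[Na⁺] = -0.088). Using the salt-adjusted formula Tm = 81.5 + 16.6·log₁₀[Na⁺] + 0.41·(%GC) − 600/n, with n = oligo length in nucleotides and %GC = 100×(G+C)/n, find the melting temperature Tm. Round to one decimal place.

Length n = 45. Counting bases: G=10, A=11, C=11, T=13
G+C = 21, so %GC = 21/45 × 100 = 46.667%
Salt term: 16.6 × (-0.088) = -1.461
GC term: 0.41 × 46.667 = 19.133; length term: −600/45 = −13.333
Tm = 81.5 + (-1.461) + 19.133 − 13.333 = 85.839 → 85.8°C

85.8°C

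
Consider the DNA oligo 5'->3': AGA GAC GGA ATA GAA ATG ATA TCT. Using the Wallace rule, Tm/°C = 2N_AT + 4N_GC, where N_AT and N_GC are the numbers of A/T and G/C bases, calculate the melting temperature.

Counting bases: T=5, C=2, G=6, A=11
So N_AT = 16 and N_GC = 8.
Tm = 2(16) + 4(8) = 32 + 32 = 64°C

64°C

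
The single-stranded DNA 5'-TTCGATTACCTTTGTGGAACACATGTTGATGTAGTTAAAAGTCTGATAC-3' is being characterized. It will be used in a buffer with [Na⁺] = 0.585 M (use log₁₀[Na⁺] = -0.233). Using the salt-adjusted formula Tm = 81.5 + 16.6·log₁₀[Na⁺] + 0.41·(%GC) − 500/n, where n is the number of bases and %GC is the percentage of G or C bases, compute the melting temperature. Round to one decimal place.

81.7°C

Length n = 49. Counting bases: T=18, C=7, A=14, G=10
G+C = 17, so %GC = 17/49 × 100 = 34.694%
Salt term: 16.6 × (-0.233) = -3.868
GC term: 0.41 × 34.694 = 14.225; length term: −500/49 = −10.204
Tm = 81.5 + (-3.868) + 14.225 − 10.204 = 81.653 → 81.7°C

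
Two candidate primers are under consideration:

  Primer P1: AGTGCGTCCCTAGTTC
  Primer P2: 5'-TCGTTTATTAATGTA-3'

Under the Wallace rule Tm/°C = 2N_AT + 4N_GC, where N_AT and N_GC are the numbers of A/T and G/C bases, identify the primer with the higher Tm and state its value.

Primer P1: A+T=7, G+C=9 → Tm = 2(7)+4(9) = 50°C
Primer P2: A+T=12, G+C=3 → Tm = 2(12)+4(3) = 36°C
50°C vs 36°C → primer P1 is higher.

Primer P1, 50°C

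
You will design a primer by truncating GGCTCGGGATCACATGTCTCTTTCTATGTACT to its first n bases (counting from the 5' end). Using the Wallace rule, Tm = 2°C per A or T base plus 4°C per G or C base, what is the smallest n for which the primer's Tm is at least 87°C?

n = 30

First 29 bases: GGCTCGGGATCACATGTCTCTTTCTATGT → Tm = 86°C (< 87°C)
First 30 bases: GGCTCGGGATCACATGTCTCTTTCTATGTA → Tm = 88°C (≥ 87°C)
Each additional base adds 2°C (A/T) or 4°C (G/C), so Tm is non-decreasing in n; n = 30 is the first length to reach 87°C.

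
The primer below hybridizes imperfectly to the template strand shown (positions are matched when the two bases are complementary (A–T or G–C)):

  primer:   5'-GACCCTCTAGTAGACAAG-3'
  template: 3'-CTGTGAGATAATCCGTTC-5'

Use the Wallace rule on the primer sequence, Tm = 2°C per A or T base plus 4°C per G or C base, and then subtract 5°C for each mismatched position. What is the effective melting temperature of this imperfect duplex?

39°C

Primer base counts: A=6, T=3, G=4, C=5 → A+T=9, G+C=9
Perfect-match Tm = 2(9) + 4(9) = 18 + 36 = 54°C
Mismatches (positions where the bases are not complementary): 3 (at positions 4, 10, 14)
Effective Tm = 54 − 3×5 = 54 − 15 = 39°C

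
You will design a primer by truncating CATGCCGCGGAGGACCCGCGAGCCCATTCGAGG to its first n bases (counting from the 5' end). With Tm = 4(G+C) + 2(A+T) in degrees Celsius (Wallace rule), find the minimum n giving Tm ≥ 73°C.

First 20 bases: CATGCCGCGGAGGACCCGCG → Tm = 72°C (< 73°C)
First 21 bases: CATGCCGCGGAGGACCCGCGA → Tm = 74°C (≥ 73°C)
Each additional base adds 2°C (A/T) or 4°C (G/C), so Tm is non-decreasing in n; n = 21 is the first length to reach 73°C.

n = 21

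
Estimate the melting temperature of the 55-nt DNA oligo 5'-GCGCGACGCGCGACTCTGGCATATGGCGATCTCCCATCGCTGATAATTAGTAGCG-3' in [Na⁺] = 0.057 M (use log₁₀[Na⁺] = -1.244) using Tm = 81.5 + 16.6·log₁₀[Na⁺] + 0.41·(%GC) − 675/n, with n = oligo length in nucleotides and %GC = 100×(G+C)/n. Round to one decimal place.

Length n = 55. G=16, A=11, C=16, T=12
G+C = 32, so %GC = 32/55 × 100 = 58.182%
Salt term: 16.6 × (-1.244) = -20.65
GC term: 0.41 × 58.182 = 23.855; length term: −675/55 = −12.273
Tm = 81.5 + (-20.65) + 23.855 − 12.273 = 72.432 → 72.4°C

72.4°C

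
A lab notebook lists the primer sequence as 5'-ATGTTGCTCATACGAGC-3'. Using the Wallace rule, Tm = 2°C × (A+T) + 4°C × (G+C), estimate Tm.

50°C

Counting bases: G=4, T=5, C=4, A=4
A+T = 9, G+C = 8
Tm = 4·8 + 2·9 = 32 + 18 = 50°C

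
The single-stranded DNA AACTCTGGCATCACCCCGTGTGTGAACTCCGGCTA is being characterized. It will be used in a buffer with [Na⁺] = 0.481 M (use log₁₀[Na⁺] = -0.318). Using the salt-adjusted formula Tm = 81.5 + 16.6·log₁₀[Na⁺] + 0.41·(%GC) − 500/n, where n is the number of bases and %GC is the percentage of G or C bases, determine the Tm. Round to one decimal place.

Length n = 35. Counting bases: G=8, T=8, C=12, A=7
G+C = 20, so %GC = 20/35 × 100 = 57.143%
Salt term: 16.6 × (-0.318) = -5.279
GC term: 0.41 × 57.143 = 23.429; length term: −500/35 = −14.286
Tm = 81.5 + (-5.279) + 23.429 − 14.286 = 85.364 → 85.4°C

85.4°C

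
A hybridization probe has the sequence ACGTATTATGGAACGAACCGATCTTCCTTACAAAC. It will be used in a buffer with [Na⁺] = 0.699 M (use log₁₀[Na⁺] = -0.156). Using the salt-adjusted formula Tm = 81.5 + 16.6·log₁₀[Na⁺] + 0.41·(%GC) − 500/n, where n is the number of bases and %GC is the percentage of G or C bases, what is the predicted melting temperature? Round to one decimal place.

81.0°C

Length n = 35. Base counts: T=9, A=12, C=9, G=5
G+C = 14, so %GC = 14/35 × 100 = 40%
Salt term: 16.6 × (-0.156) = -2.59
GC term: 0.41 × 40 = 16.4; length term: −500/35 = −14.286
Tm = 81.5 + (-2.59) + 16.4 − 14.286 = 81.024 → 81.0°C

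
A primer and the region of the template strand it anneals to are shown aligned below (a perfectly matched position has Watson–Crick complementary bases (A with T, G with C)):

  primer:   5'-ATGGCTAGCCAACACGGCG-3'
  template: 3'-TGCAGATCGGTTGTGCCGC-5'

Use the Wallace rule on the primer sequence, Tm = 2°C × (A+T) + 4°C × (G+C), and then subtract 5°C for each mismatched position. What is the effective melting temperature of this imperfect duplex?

Primer base counts: A=5, T=2, G=6, C=6 → A+T=7, G+C=12
Perfect-match Tm = 2(7) + 4(12) = 14 + 48 = 62°C
Mismatches (positions where the bases are not complementary): 2 (at positions 2, 4)
Effective Tm = 62 − 2×5 = 62 − 10 = 52°C

52°C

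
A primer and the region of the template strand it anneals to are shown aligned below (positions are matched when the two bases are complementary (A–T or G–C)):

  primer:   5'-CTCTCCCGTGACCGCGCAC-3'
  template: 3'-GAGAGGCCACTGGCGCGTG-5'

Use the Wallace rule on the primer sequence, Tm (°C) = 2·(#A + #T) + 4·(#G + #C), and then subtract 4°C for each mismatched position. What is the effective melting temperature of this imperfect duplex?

Primer base counts: A=2, T=3, G=4, C=10 → A+T=5, G+C=14
Perfect-match Tm = 2(5) + 4(14) = 10 + 56 = 66°C
Mismatches (positions where the bases are not complementary): 1 (at position 7)
Effective Tm = 66 − 1×4 = 66 − 4 = 62°C

62°C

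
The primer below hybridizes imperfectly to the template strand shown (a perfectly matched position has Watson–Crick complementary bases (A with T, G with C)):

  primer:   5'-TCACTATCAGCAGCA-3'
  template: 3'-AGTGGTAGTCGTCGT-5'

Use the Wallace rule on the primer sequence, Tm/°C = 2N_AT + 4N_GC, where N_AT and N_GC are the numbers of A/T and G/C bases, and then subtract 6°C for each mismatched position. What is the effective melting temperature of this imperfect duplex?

Primer base counts: A=5, T=3, G=2, C=5 → A+T=8, G+C=7
Perfect-match Tm = 2(8) + 4(7) = 16 + 28 = 44°C
Mismatches (positions where the bases are not complementary): 1 (at position 5)
Effective Tm = 44 − 1×6 = 44 − 6 = 38°C

38°C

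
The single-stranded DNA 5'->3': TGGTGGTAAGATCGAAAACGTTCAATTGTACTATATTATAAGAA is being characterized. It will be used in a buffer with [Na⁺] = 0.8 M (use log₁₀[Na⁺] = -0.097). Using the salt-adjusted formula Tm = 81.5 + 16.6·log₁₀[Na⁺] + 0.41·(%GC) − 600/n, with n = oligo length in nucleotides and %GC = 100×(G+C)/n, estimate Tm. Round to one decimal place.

Length n = 44. Counting bases: C=4, A=17, T=14, G=9
G+C = 13, so %GC = 13/44 × 100 = 29.545%
Salt term: 16.6 × (-0.097) = -1.61
GC term: 0.41 × 29.545 = 12.113; length term: −600/44 = −13.636
Tm = 81.5 + (-1.61) + 12.113 − 13.636 = 78.367 → 78.4°C

78.4°C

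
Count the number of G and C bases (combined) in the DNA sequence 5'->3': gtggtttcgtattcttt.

6

Counting bases: A=1, C=2, G=4, T=10
G+C = 4 + 2 = 6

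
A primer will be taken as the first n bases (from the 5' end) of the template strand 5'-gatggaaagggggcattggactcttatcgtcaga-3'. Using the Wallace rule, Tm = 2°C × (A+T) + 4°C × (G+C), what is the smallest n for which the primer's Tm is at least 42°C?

First 12 bases: GATGGAAAGGGG → Tm = 38°C (< 42°C)
First 13 bases: GATGGAAAGGGGG → Tm = 42°C (≥ 42°C)
Since every base adds ≥2°C, Tm only increases with n, so the threshold is first crossed at n = 13.

n = 13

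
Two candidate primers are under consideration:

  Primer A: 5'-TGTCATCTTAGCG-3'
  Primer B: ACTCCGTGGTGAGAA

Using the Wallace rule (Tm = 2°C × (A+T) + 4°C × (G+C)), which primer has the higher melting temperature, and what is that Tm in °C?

Primer A: A+T=7, G+C=6 → Tm = 2(7)+4(6) = 38°C
Primer B: A+T=7, G+C=8 → Tm = 2(7)+4(8) = 46°C
38°C vs 46°C → primer B is higher.

Primer B, 46°C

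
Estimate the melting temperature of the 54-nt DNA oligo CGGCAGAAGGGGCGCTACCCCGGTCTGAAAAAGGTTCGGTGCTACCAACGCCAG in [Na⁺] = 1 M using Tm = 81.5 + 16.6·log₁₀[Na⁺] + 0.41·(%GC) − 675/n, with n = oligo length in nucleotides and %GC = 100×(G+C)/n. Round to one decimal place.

94.8°C

Length n = 54. Scanning the sequence gives T=7, G=18, C=16, A=13.
G+C = 34, so %GC = 34/54 × 100 = 62.963%
Salt term: 16.6 × (0) = 0
GC term: 0.41 × 62.963 = 25.815; length term: −675/54 = −12.5
Tm = 81.5 + (0) + 25.815 − 12.5 = 94.815 → 94.8°C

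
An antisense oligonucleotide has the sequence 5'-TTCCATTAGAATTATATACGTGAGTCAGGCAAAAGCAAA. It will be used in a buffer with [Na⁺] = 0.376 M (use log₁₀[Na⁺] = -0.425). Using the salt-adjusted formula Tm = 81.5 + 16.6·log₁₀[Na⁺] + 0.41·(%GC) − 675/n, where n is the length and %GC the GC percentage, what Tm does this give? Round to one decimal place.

Length n = 39. G=7, T=10, C=6, A=16
G+C = 13, so %GC = 13/39 × 100 = 33.333%
Salt term: 16.6 × (-0.425) = -7.055
GC term: 0.41 × 33.333 = 13.667; length term: −675/39 = −17.308
Tm = 81.5 + (-7.055) + 13.667 − 17.308 = 70.804 → 70.8°C

70.8°C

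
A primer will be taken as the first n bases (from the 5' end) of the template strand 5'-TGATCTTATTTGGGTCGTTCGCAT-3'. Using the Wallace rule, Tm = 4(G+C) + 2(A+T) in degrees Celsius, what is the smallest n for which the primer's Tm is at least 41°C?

First 15 bases: TGATCTTATTTGGGT → Tm = 40°C (< 41°C)
First 16 bases: TGATCTTATTTGGGTC → Tm = 44°C (≥ 41°C)
Each additional base adds 2°C (A/T) or 4°C (G/C), so Tm is non-decreasing in n; n = 16 is the first length to reach 41°C.

n = 16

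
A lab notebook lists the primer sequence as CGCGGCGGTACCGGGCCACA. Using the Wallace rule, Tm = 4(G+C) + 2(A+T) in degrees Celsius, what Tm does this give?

72°C

A=3, G=8, T=1, C=8
So N_AT = 4 and N_GC = 16.
Tm = 4·16 + 2·4 = 64 + 8 = 72°C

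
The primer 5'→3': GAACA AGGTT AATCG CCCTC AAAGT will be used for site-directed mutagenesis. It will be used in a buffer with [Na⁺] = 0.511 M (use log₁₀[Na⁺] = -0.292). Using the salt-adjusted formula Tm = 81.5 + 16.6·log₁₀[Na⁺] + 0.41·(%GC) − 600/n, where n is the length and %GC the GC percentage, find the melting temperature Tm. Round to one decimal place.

Length n = 25. Base counts: T=5, A=9, G=5, C=6
G+C = 11, so %GC = 11/25 × 100 = 44%
Salt term: 16.6 × (-0.292) = -4.847
GC term: 0.41 × 44 = 18.04; length term: −600/25 = −24
Tm = 81.5 + (-4.847) + 18.04 − 24 = 70.693 → 70.7°C

70.7°C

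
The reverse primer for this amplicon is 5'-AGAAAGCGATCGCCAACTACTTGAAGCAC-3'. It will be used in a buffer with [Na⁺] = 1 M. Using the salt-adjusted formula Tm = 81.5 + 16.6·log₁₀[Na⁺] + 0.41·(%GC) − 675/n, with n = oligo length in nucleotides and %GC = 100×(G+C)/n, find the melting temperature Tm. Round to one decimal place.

Length n = 29. Base counts: A=11, T=4, C=8, G=6
G+C = 14, so %GC = 14/29 × 100 = 48.276%
Salt term: 16.6 × (0) = 0
GC term: 0.41 × 48.276 = 19.793; length term: −675/29 = −23.276
Tm = 81.5 + (0) + 19.793 − 23.276 = 78.017 → 78.0°C

78.0°C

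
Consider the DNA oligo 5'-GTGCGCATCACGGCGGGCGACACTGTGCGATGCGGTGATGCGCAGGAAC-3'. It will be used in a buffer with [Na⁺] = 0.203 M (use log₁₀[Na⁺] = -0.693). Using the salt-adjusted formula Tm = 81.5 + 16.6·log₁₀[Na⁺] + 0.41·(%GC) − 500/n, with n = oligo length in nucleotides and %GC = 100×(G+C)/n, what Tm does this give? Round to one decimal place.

87.4°C

Length n = 49. Scanning the sequence gives C=13, G=20, T=7, A=9.
G+C = 33, so %GC = 33/49 × 100 = 67.347%
Salt term: 16.6 × (-0.693) = -11.504
GC term: 0.41 × 67.347 = 27.612; length term: −500/49 = −10.204
Tm = 81.5 + (-11.504) + 27.612 − 10.204 = 87.404 → 87.4°C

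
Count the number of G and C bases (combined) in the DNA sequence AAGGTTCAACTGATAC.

6

Counting bases: C=3, G=3, T=4, A=6
G+C = 3 + 3 = 6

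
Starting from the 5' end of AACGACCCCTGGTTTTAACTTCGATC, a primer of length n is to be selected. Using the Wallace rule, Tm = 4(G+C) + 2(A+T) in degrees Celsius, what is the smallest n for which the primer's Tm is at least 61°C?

First 21 bases: AACGACCCCTGGTTTTAACTT → Tm = 60°C (< 61°C)
First 22 bases: AACGACCCCTGGTTTTAACTTC → Tm = 64°C (≥ 61°C)
Each additional base adds 2°C (A/T) or 4°C (G/C), so Tm is non-decreasing in n; n = 22 is the first length to reach 61°C.

n = 22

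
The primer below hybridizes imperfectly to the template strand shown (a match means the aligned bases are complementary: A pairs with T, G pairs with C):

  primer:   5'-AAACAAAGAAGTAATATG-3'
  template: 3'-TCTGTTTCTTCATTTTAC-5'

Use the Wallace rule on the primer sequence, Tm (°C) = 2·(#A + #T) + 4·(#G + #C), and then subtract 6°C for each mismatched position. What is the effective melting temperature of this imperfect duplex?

32°C

Primer base counts: A=11, T=3, G=3, C=1 → A+T=14, G+C=4
Perfect-match Tm = 2(14) + 4(4) = 28 + 16 = 44°C
Mismatches (positions where the bases are not complementary): 2 (at positions 2, 15)
Effective Tm = 44 − 2×6 = 44 − 12 = 32°C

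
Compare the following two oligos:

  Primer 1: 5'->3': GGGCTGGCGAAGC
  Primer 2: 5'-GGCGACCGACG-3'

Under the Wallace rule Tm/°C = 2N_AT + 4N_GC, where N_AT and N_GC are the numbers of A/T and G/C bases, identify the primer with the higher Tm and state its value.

Primer 1: A+T=3, G+C=10 → Tm = 2(3)+4(10) = 46°C
Primer 2: A+T=2, G+C=9 → Tm = 2(2)+4(9) = 40°C
46°C vs 40°C → primer 1 is higher.

Primer 1, 46°C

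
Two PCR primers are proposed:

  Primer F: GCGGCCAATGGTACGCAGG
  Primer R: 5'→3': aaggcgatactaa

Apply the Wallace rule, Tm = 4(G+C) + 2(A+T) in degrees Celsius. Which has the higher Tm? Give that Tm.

Primer F: A+T=6, G+C=13 → Tm = 2(6)+4(13) = 64°C
Primer R: A+T=8, G+C=5 → Tm = 2(8)+4(5) = 36°C
64°C vs 36°C → primer F is higher.

Primer F, 64°C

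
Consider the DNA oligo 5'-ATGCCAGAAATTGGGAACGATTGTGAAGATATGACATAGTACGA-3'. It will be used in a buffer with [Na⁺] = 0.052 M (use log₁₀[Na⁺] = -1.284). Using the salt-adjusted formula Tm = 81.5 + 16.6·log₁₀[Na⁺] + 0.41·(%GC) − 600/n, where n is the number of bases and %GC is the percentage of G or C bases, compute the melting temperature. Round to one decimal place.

Length n = 44. Counting bases: A=17, C=5, T=10, G=12
G+C = 17, so %GC = 17/44 × 100 = 38.636%
Salt term: 16.6 × (-1.284) = -21.314
GC term: 0.41 × 38.636 = 15.841; length term: −600/44 = −13.636
Tm = 81.5 + (-21.314) + 15.841 − 13.636 = 62.391 → 62.4°C

62.4°C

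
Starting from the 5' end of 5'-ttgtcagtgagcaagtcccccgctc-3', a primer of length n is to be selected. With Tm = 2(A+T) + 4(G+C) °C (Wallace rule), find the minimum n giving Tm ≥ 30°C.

First 10 bases: TTGTCAGTGA → Tm = 28°C (< 30°C)
First 11 bases: TTGTCAGTGAG → Tm = 32°C (≥ 30°C)
Since every base adds ≥2°C, Tm only increases with n, so the threshold is first crossed at n = 11.

n = 11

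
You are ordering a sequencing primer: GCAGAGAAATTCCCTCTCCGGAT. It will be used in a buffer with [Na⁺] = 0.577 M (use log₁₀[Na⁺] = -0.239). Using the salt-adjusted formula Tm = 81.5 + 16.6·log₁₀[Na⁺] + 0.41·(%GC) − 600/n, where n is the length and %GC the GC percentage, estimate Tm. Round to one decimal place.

Length n = 23. Base counts: G=5, A=6, T=5, C=7
G+C = 12, so %GC = 12/23 × 100 = 52.174%
Salt term: 16.6 × (-0.239) = -3.967
GC term: 0.41 × 52.174 = 21.391; length term: −600/23 = −26.087
Tm = 81.5 + (-3.967) + 21.391 − 26.087 = 72.837 → 72.8°C

72.8°C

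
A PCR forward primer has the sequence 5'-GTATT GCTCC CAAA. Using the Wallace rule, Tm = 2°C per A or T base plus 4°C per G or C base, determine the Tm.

G=2, T=4, A=4, C=4
So N_AT = 8 and N_GC = 6.
Tm = 4·6 + 2·8 = 24 + 16 = 40°C

40°C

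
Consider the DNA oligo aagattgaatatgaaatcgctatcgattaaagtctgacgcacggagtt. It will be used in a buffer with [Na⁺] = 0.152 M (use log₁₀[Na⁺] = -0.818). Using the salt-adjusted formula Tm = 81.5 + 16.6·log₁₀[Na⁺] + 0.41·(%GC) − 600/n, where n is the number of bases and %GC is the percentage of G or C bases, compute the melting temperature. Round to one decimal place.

70.8°C

Length n = 48. Base counts: T=13, C=7, G=11, A=17
G+C = 18, so %GC = 18/48 × 100 = 37.5%
Salt term: 16.6 × (-0.818) = -13.579
GC term: 0.41 × 37.5 = 15.375; length term: −600/48 = −12.5
Tm = 81.5 + (-13.579) + 15.375 − 12.5 = 70.796 → 70.8°C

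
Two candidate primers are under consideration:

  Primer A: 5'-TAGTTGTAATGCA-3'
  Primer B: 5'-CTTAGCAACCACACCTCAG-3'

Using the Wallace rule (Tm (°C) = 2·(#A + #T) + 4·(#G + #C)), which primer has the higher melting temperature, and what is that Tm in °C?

Primer A: A+T=9, G+C=4 → Tm = 2(9)+4(4) = 34°C
Primer B: A+T=9, G+C=10 → Tm = 2(9)+4(10) = 58°C
34°C vs 58°C → primer B is higher.

Primer B, 58°C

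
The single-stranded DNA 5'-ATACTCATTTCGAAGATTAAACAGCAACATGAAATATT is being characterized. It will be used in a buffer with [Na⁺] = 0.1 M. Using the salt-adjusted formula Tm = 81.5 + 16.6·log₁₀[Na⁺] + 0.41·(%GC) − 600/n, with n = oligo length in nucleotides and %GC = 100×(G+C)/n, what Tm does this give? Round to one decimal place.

Length n = 38. A=17, C=6, G=4, T=11
G+C = 10, so %GC = 10/38 × 100 = 26.316%
Salt term: 16.6 × (-1) = -16.6
GC term: 0.41 × 26.316 = 10.79; length term: −600/38 = −15.789
Tm = 81.5 + (-16.6) + 10.79 − 15.789 = 59.901 → 59.9°C

59.9°C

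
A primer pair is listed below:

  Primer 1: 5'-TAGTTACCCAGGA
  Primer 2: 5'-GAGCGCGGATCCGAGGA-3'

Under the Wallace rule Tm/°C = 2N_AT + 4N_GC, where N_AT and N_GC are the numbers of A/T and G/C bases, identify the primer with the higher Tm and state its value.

Primer 2, 58°C

Primer 1: A+T=7, G+C=6 → Tm = 2(7)+4(6) = 38°C
Primer 2: A+T=5, G+C=12 → Tm = 2(5)+4(12) = 58°C
38°C vs 58°C → primer 2 is higher.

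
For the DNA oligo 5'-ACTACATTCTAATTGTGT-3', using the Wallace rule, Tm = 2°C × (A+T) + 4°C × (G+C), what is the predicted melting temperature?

46°C

Counting bases: C=3, T=8, A=5, G=2
AT pairs contribute 13, GC pairs contribute 5.
Tm = 4·5 + 2·13 = 20 + 26 = 46°C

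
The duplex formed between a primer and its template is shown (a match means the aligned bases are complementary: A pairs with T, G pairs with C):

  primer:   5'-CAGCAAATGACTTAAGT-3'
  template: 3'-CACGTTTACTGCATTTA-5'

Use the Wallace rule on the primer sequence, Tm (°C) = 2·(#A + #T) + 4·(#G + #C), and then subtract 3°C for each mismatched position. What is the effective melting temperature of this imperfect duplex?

Primer base counts: A=7, T=4, G=3, C=3 → A+T=11, G+C=6
Perfect-match Tm = 2(11) + 4(6) = 22 + 24 = 46°C
Mismatches (positions where the bases are not complementary): 4 (at positions 1, 2, 12, 16)
Effective Tm = 46 − 4×3 = 46 − 12 = 34°C

34°C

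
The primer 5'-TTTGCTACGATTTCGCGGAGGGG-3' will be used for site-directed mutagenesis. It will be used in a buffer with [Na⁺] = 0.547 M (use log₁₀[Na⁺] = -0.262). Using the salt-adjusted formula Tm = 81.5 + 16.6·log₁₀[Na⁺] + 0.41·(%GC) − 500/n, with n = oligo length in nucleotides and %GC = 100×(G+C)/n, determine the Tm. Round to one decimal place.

78.6°C

Length n = 23. Base counts: T=7, C=4, G=9, A=3
G+C = 13, so %GC = 13/23 × 100 = 56.522%
Salt term: 16.6 × (-0.262) = -4.349
GC term: 0.41 × 56.522 = 23.174; length term: −500/23 = −21.739
Tm = 81.5 + (-4.349) + 23.174 − 21.739 = 78.586 → 78.6°C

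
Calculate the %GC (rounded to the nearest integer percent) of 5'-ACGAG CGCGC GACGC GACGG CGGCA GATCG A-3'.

74%

Base counts: G=13, A=7, T=1, C=10
G+C = 13 + 10 = 23 out of 31 bases
%GC = 23/31 × 100 = 74.19% ≈ 74%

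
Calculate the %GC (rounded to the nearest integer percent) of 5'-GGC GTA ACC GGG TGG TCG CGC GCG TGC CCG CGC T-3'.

Base counts: A=2, T=5, G=15, C=12
G+C = 15 + 12 = 27 out of 34 bases
%GC = 27/34 × 100 = 79.41% ≈ 79%

79%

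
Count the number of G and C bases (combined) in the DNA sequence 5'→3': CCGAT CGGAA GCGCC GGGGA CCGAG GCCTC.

Counting bases: G=12, T=2, A=5, C=11
Total G or C: 12 + 11 = 23

23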